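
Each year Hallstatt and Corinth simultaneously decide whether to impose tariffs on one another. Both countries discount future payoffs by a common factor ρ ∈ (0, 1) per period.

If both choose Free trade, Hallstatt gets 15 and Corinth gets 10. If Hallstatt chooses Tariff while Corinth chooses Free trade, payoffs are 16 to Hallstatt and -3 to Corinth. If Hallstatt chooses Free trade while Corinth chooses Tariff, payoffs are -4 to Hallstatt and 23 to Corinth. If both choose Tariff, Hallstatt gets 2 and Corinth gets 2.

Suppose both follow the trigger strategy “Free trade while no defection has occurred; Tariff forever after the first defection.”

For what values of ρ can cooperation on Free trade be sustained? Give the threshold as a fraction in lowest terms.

13/21

For Hallstatt: deviation gain 16−15 = 1, per-period punishment loss 15−2 = 13. IC gives ρ ≥ 1/14.
For Corinth: gain 13, loss 8 per period, so ρ ≥ 13/21.
The tighter constraint is Corinth's, so cooperation needs ρ ≥ 13/21.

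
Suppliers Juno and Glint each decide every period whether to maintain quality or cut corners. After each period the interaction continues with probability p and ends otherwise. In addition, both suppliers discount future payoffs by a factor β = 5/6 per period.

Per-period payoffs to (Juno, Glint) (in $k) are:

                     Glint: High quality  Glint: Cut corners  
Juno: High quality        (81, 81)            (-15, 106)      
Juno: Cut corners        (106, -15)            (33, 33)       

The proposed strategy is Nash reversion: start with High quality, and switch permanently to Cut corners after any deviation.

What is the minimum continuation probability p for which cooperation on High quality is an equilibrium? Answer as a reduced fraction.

With continuation probability p and discount β, the effective per-period discount factor is βp.
Grim-trigger IC: βp ≥ (106−81)/(106−33) = 25/73.
So p ≥ (25/73)/(5/6) = 30/73.

30/73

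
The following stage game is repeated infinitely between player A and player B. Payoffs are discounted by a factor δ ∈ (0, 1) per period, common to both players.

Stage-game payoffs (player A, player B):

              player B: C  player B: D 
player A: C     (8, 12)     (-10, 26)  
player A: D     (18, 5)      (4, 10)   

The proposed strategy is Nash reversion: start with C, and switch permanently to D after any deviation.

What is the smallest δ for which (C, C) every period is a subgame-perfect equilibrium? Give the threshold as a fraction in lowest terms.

7/8

For player A: deviation gain 18−8 = 10, per-period punishment loss 8−4 = 4. IC gives δ ≥ 10/14 = 5/7.
For player B: gain 14, loss 2 per period, so δ ≥ 14/16 = 7/8.
The tighter constraint is player B's, so cooperation needs δ ≥ 7/8.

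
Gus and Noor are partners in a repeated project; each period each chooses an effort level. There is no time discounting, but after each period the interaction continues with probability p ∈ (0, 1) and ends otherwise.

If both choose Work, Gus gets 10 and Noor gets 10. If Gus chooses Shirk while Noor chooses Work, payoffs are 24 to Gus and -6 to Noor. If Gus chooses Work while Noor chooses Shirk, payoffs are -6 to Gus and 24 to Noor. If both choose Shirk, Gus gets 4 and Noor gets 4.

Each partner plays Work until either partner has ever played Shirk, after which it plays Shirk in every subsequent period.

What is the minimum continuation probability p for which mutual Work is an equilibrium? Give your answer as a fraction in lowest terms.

7/10

With no time discounting, the continuation probability p plays the role of the discount factor.
Grim-trigger IC: 10/(1−p) ≥ 24 + 4p/(1−p) ⇒ p ≥ (24−10)/(24−4) = 7/10.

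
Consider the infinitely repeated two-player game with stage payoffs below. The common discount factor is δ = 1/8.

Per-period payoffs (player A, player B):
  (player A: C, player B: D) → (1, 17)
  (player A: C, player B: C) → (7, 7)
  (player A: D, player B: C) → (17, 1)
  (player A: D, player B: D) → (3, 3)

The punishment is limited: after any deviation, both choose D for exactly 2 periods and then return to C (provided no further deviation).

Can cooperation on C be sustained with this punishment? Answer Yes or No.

A one-shot deviation gives 17 now, then 3 for 2 periods, then back to 7.
Gain from deviating: (17−7) today; loss: (7−3) in each of the next 2 periods.
No-deviation condition: (7−3)(δ+…+δ^2) ≥ 17−7, i.e. δ+…+δ^2 ≥ 5/2.
At δ = 1/8: δ+…+δ^2 = 0.1406 < 2.5000.
So cooperation is not sustainable.

No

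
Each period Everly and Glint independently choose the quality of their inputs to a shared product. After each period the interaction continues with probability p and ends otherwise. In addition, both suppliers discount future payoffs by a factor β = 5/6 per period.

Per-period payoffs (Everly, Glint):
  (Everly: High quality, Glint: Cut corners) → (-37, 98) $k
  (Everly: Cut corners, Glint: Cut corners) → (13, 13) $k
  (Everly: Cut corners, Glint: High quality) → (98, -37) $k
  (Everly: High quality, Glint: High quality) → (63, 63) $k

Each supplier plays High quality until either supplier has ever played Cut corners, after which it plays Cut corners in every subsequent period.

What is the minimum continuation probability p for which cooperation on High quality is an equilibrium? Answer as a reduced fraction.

Expected continuation weight on next period's payoff is β·p = 5/6·p, which plays the role of the discount factor.
Cooperation requires 5/6·p ≥ (98−63)/(98−13) = 7/17, hence p ≥ 42/85.

42/85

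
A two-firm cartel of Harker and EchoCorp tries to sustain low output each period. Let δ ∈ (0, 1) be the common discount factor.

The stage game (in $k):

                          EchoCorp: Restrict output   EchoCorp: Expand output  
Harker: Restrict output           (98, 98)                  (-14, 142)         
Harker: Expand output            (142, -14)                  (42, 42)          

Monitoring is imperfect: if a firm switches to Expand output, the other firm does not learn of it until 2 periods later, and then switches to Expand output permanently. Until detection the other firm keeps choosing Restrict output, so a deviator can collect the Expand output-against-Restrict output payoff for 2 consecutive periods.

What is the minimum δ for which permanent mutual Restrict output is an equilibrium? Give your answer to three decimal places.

0.663

A deviator earns 142 for 2 periods, then 42 forever; cooperating earns 98 forever. Multiplying the IC by (1−δ):
98 ≥ 142(1−δ^2) + 42δ^2, so 100·δ^2 ≥ 44 and δ^2 ≥ 11/25.
δ ≥ (11/25)^(1/2) ≈ 0.663.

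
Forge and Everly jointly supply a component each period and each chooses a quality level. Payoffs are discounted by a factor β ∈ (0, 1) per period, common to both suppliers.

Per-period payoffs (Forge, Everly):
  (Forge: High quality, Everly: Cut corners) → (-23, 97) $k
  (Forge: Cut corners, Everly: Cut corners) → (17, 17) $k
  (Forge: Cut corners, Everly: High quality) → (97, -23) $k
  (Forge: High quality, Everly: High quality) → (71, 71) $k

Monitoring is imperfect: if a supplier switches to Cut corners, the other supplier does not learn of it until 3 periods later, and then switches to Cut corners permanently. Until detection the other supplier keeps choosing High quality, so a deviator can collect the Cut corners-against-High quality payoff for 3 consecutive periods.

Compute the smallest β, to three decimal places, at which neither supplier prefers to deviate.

The best deviation is to choose Cut corners for all 3 undetected periods, earning 97 each, then 17 forever once detected.
Deviation value: 97(1−β^3)/(1−β) + 17β^3/(1−β); cooperation value: 71/(1−β).
IC: 71 ≥ 97(1−β^3) + 17β^3 = 97 − 80β^3.
So β^3 ≥ 26/80 = 13/40, giving β ≥ (13/40)^(1/3) ≈ 0.688.

0.688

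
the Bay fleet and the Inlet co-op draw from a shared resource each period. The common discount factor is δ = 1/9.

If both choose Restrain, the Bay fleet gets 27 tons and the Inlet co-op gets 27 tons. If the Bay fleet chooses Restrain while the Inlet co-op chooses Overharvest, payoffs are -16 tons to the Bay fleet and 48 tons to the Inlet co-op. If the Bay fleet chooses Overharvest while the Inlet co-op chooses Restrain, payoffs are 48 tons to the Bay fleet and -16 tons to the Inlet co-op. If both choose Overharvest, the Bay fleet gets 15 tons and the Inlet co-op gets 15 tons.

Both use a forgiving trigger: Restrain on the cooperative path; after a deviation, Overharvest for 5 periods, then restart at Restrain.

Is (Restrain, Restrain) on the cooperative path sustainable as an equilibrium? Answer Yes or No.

IC: δ+…+δ^5 ≥ (48−27)/(27−15) = 7/4.
At δ = 1/9: partial sum = 0.1250 < 1.7500. Cooperation not sustainable.

No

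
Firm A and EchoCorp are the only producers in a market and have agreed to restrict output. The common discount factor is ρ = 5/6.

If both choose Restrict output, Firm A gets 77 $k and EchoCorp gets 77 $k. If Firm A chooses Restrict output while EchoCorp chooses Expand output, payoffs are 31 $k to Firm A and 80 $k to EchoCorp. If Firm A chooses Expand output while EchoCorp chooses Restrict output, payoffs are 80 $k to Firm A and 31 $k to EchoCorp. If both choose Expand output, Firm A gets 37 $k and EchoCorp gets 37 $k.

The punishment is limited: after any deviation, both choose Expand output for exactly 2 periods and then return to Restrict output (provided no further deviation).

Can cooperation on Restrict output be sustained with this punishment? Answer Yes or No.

Yes

Comparing payoff streams over the 3 periods until play realigns: cooperate → 77(1+ρ+…+ρ^2); deviate → 80 + 37(ρ+…+ρ^2).
Cooperation is sustained iff (77−37)(ρ+…+ρ^2) ≥ 80−77.
ρ+…+ρ^2 = 5/6·(1−(5/6)^2)/(1−5/6) = 1.5278, and (80−77)/(77−37) = 0.0750.
1.5278 ≥ 0.0750, so cooperation is sustainable.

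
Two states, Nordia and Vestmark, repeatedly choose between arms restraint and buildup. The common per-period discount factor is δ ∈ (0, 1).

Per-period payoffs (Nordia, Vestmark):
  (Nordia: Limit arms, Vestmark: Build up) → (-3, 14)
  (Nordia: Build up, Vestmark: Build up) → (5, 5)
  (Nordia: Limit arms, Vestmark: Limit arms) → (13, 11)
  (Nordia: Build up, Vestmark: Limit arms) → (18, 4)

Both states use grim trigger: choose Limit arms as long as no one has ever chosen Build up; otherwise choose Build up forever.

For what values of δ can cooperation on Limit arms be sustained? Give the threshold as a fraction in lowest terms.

Nordia: cooperation gives 13 each period; deviation gives 18 once then 5 forever.
  13/(1−δ) ≥ 18 + 5δ/(1−δ) ⇒ δ ≥ 5/13.
Vestmark: cooperation gives 11 each period; deviation gives 14 once then 5 forever.
  δ ≥ 3/9 = 1/3.
Both must hold, so the binding constraint is Nordia's: δ ≥ 5/13.

5/13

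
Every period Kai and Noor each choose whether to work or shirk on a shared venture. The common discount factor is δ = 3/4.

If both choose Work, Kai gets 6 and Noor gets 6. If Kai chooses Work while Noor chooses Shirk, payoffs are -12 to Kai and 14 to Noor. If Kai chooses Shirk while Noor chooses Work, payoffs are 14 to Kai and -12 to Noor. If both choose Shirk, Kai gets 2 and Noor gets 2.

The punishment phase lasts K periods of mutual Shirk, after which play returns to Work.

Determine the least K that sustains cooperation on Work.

IC: δ(1−δ^K)/(1−δ) ≥ (14−6)/(6−2) = 2.
With δ = 3/4: need 1 − δ^K ≥ 2·(1−3/4)/(3/4), i.e. δ^K ≤ 0.3333.
Since (3/4)^3 = 0.4219 and (3/4)^4 = 0.3164, the smallest such K is 4.

4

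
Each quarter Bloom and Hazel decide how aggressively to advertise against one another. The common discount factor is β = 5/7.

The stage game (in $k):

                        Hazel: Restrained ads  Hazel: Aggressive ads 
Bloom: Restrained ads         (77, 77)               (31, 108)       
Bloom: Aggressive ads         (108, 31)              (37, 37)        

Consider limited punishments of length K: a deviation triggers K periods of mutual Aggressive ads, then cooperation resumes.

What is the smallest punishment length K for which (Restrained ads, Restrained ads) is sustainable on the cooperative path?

No profitable deviation requires (77−37)(β+…+β^K) ≥ 108−77, i.e. β+…+β^K ≥ 31/40 ≈ 0.7750.
With β = 5/7, the partial sums are K=1: 0.7143, K=2: 1.2245.
K = 2 is the first length at which the sum reaches 0.7750.

2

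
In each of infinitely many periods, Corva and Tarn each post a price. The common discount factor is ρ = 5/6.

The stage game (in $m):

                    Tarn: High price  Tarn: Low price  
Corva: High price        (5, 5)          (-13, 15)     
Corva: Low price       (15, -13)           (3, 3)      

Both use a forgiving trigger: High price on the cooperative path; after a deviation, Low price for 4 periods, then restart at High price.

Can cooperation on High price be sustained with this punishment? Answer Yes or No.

No

A one-shot deviation gives 15 now, then 3 for 4 periods, then back to 5.
Gain from deviating: (15−5) today; loss: (5−3) in each of the next 4 periods.
No-deviation condition: (5−3)(ρ+…+ρ^4) ≥ 15−5, i.e. ρ+…+ρ^4 ≥ 5.
At ρ = 5/6: ρ+…+ρ^4 = 2.5887 < 5.0000.
So cooperation is not sustainable.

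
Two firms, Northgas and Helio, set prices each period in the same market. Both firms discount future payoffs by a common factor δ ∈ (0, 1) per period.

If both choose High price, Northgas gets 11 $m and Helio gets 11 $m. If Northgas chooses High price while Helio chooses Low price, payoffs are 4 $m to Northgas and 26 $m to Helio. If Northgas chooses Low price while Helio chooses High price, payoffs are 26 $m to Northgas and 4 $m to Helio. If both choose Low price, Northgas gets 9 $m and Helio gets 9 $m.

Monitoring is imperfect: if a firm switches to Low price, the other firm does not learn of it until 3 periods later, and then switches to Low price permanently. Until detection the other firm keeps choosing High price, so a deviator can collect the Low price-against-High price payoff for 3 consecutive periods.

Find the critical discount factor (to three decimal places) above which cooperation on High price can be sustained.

0.959

Deviating for the 3 undetected periods gains 26−11 = 15 per period over cooperation, then loses 11−9 = 2 per period forever once punishment starts.
Gain: 15(1 + δ + … + δ^2); loss: 2·δ^3/(1−δ).
No profitable deviation ⇔ 15(1−δ^3) ≤ 2·δ^3, i.e. δ^3 ≥ 15/(15+2) = 15/17.
Hence δ ≥ (15/17)^(1/3) ≈ 0.959.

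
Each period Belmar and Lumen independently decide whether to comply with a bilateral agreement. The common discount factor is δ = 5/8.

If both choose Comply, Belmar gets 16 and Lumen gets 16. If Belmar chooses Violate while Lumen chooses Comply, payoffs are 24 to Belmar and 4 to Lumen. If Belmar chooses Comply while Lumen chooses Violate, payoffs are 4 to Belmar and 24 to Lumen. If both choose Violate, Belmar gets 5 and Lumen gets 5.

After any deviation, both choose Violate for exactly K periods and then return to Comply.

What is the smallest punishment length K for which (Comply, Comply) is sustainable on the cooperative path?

IC: δ(1−δ^K)/(1−δ) ≥ (24−16)/(16−5) = 8/11.
With δ = 5/8: need 1 − δ^K ≥ 8/11·(1−5/8)/(5/8), i.e. δ^K ≤ 0.5636.
Since (5/8)^1 = 0.6250 and (5/8)^2 = 0.3906, the smallest such K is 2.

2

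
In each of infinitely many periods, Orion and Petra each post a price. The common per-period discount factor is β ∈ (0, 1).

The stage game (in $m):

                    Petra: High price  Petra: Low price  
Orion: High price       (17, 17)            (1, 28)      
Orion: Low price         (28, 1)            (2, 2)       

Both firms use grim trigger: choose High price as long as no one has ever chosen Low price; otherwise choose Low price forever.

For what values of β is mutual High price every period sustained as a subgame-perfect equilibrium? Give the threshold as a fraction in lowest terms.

11/26

Under grim trigger the critical discount factor is (T−C)/(T−P) with T = 28, C = 17, P = 2.
β* = (28−17)/(28−2) = 11/26.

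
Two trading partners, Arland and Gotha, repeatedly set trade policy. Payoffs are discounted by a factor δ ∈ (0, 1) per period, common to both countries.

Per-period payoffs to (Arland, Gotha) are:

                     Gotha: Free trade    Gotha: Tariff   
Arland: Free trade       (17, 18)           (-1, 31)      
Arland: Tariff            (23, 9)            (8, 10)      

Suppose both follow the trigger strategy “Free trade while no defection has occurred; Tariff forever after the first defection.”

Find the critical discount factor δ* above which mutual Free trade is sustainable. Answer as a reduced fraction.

Arland's threshold: (23−17)/(23−8) = 2/5.
Gotha's threshold: (31−18)/(31−10) = 13/21.
2/5 < 13/21, so Gotha binds and δ* = 13/21.

13/21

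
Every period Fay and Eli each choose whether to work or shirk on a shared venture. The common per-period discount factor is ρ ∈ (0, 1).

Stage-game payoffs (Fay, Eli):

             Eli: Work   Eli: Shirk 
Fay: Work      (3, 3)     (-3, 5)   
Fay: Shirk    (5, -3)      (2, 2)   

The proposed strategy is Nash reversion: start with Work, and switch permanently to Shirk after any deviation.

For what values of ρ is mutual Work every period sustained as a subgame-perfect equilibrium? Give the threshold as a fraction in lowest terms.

2/3

One-period gain from deviating is 5 − 3 = 2. The loss is 3 − 2 = 1 in every subsequent period, with present value 1·ρ/(1−ρ).
Deviation is unprofitable when 1·ρ/(1−ρ) ≥ 2, i.e. ρ/(1−ρ) ≥ 2.
Equivalently ρ ≥ 2/(2+1) = 2/3.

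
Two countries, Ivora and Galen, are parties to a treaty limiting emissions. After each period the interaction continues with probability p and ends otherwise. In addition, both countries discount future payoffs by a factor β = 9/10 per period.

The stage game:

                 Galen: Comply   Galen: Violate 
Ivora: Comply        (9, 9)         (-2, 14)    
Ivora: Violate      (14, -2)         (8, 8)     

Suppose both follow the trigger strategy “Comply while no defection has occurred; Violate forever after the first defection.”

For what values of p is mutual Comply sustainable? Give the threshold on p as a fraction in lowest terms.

With continuation probability p and discount β, the effective per-period discount factor is βp.
Grim-trigger IC: βp ≥ (14−9)/(14−8) = 5/6.
So p ≥ (5/6)/(9/10) = 25/27.

25/27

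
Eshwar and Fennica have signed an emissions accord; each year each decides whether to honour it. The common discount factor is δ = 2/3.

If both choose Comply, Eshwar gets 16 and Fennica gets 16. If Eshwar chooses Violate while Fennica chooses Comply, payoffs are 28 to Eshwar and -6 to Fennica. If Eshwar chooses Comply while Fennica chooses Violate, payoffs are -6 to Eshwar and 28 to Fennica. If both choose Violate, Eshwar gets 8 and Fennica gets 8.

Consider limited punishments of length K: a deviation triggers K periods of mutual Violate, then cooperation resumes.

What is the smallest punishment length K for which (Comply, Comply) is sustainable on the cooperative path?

No profitable deviation requires (16−8)(δ+…+δ^K) ≥ 28−16, i.e. δ+…+δ^K ≥ 3/2 ≈ 1.5000.
With δ = 2/3, the partial sums are K=1: 0.6667, K=2: 1.1111, K=3: 1.4074, K=4: 1.6049.
K = 4 is the first length at which the sum reaches 1.5000.

4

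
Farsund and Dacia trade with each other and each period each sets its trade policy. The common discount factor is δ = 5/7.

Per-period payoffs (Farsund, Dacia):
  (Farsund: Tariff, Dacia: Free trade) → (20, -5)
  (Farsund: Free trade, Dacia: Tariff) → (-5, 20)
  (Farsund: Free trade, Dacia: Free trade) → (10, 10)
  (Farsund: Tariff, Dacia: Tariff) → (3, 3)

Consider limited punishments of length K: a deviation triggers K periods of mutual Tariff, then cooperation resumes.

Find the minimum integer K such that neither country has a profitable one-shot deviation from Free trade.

3

No profitable deviation requires (10−3)(δ+…+δ^K) ≥ 20−10, i.e. δ+…+δ^K ≥ 10/7 ≈ 1.4286.
With δ = 5/7, the partial sums are K=1: 0.7143, K=2: 1.2245, K=3: 1.5889.
K = 3 is the first length at which the sum reaches 1.4286.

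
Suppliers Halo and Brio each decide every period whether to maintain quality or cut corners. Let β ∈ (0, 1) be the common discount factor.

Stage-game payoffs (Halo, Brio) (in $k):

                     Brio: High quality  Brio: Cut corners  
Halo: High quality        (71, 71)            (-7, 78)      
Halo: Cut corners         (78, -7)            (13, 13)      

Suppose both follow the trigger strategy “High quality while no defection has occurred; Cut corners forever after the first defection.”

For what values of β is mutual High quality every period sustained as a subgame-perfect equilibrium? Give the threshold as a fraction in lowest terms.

71/(1−β) ≥ 78 + 13β/(1−β)
71 ≥ 78 − 65β
β ≥ 7/65.

7/65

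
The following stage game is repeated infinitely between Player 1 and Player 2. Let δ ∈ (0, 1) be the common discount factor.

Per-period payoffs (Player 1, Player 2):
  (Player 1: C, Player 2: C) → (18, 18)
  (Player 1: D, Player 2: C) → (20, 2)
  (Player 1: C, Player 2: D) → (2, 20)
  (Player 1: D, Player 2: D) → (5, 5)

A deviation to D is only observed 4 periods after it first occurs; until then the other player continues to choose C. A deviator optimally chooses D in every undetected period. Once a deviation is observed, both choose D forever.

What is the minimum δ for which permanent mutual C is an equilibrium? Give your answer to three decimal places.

0.604

Deviating for the 4 undetected periods gains 20−18 = 2 per period over cooperation, then loses 18−5 = 13 per period forever once punishment starts.
Gain: 2(1 + δ + … + δ^3); loss: 13·δ^4/(1−δ).
No profitable deviation ⇔ 2(1−δ^4) ≤ 13·δ^4, i.e. δ^4 ≥ 2/(2+13) = 2/15.
Hence δ ≥ (2/15)^(1/4) ≈ 0.604.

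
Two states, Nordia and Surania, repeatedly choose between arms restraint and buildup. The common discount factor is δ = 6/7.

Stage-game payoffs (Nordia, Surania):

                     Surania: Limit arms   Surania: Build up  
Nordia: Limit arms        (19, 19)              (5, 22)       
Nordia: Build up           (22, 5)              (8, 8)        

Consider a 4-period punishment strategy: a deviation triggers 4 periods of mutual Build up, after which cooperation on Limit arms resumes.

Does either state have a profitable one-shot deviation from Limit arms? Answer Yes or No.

A one-shot deviation gives 22 now, then 8 for 4 periods, then back to 19.
Gain from deviating: (22−19) today; loss: (19−8) in each of the next 4 periods.
No-deviation condition: (19−8)(δ+…+δ^4) ≥ 22−19, i.e. δ+…+δ^4 ≥ 3/11.
At δ = 6/7: δ+…+δ^4 = 2.7613 ≥ 0.2727.
So cooperation is sustainable.

No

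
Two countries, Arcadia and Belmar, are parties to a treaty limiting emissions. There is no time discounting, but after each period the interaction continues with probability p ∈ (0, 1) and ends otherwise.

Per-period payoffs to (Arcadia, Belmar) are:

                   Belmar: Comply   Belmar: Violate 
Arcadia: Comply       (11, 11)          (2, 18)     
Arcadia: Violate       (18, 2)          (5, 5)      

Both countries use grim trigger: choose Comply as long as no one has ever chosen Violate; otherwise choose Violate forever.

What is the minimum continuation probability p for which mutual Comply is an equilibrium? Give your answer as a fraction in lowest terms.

Expected cooperation value is 11 + p·11 + p²·11 + … = 11/(1−p); deviation gives 18 + p·5/(1−p).
11 ≥ 18(1−p) + 5p ⇒ 13p ≥ 7 ⇒ p ≥ 7/13.

7/13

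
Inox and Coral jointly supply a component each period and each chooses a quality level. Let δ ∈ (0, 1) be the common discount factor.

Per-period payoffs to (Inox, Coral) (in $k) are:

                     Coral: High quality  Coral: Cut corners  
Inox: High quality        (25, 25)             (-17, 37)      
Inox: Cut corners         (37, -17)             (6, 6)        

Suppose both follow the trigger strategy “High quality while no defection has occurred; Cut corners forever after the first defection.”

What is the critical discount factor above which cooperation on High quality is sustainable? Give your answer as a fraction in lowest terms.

12/31

Under grim trigger the critical discount factor is (T−C)/(T−P) with T = 37, C = 25, P = 6.
δ* = (37−25)/(37−6) = 12/31.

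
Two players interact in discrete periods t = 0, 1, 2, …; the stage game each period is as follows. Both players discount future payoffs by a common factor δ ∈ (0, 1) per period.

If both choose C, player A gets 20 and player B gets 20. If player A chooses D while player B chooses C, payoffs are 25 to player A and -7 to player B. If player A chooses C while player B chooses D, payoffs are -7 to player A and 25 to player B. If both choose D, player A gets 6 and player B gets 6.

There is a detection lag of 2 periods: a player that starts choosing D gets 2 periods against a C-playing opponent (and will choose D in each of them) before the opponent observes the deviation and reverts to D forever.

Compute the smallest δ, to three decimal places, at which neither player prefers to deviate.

0.513

A deviator earns 25 for 2 periods, then 6 forever; cooperating earns 20 forever. Multiplying the IC by (1−δ):
20 ≥ 25(1−δ^2) + 6δ^2, so 19·δ^2 ≥ 5 and δ^2 ≥ 5/19.
δ ≥ (5/19)^(1/2) ≈ 0.513.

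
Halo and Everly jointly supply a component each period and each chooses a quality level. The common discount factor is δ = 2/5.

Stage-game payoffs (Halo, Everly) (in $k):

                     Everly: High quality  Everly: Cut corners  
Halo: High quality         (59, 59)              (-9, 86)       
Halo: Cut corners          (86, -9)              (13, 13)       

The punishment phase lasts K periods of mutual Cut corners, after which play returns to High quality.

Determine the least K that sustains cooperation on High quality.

IC: δ(1−δ^K)/(1−δ) ≥ (86−59)/(59−13) = 27/46.
With δ = 2/5: need 1 − δ^K ≥ 27/46·(1−2/5)/(2/5), i.e. δ^K ≤ 0.1196.
Since (2/5)^2 = 0.1600 and (2/5)^3 = 0.0640, the smallest such K is 3.

3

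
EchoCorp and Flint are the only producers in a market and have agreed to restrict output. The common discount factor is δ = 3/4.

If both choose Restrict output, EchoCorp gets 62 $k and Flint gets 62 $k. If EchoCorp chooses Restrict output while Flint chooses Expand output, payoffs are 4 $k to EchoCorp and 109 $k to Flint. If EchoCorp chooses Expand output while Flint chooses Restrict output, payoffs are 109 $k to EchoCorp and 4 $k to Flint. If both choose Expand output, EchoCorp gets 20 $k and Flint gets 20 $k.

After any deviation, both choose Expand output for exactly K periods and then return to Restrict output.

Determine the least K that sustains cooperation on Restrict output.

IC: δ(1−δ^K)/(1−δ) ≥ (109−62)/(62−20) = 47/42.
With δ = 3/4: need 1 − δ^K ≥ 47/42·(1−3/4)/(3/4), i.e. δ^K ≤ 0.6270.
Since (3/4)^1 = 0.7500 and (3/4)^2 = 0.5625, the smallest such K is 2.

2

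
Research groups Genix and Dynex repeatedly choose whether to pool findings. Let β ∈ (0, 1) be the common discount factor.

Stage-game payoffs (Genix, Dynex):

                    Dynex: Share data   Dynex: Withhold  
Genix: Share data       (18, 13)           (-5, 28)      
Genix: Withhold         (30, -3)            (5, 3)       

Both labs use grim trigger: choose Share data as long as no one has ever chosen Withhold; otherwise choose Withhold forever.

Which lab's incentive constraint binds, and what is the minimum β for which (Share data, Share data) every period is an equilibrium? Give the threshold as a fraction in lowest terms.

Genix's threshold: (30−18)/(30−5) = 12/25.
Dynex's threshold: (28−13)/(28−3) = 3/5.
12/25 < 3/5, so Dynex binds and β* = 3/5.

Dynex; β ≥ 3/5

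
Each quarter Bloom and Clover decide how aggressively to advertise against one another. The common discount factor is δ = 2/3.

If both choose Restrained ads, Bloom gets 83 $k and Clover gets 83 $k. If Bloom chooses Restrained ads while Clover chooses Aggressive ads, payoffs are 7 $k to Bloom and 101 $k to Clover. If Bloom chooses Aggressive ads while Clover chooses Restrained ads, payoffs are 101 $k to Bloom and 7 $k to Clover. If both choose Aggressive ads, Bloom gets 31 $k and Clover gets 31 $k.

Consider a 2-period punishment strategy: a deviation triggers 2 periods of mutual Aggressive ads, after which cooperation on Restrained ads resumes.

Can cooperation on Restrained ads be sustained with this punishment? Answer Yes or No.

Yes

Comparing payoff streams over the 3 periods until play realigns: cooperate → 83(1+δ+…+δ^2); deviate → 101 + 31(δ+…+δ^2).
Cooperation is sustained iff (83−31)(δ+…+δ^2) ≥ 101−83.
δ+…+δ^2 = 2/3·(1−(2/3)^2)/(1−2/3) = 1.1111, and (101−83)/(83−31) = 0.3462.
1.1111 ≥ 0.3462, so cooperation is sustainable.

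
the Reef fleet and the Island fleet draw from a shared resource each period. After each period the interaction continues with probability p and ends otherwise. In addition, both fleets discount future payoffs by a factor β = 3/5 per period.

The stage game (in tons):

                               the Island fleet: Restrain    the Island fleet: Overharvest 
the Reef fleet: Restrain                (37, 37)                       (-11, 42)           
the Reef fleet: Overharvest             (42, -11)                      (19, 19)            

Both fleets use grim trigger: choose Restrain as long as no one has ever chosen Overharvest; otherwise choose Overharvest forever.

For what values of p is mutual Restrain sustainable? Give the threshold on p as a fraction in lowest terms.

Expected continuation weight on next period's payoff is β·p = 3/5·p, which plays the role of the discount factor.
Cooperation requires 3/5·p ≥ (42−37)/(42−19) = 5/23, hence p ≥ 25/69.

25/69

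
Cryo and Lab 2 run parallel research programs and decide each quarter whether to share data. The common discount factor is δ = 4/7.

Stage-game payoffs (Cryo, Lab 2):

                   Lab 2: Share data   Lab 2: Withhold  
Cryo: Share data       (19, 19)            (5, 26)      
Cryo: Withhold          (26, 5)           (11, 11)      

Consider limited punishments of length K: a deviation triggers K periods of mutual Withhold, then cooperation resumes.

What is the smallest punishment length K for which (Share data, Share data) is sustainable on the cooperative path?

No profitable deviation requires (19−11)(δ+…+δ^K) ≥ 26−19, i.e. δ+…+δ^K ≥ 7/8 ≈ 0.8750.
With δ = 4/7, the partial sums are K=1: 0.5714, K=2: 0.8980.
K = 2 is the first length at which the sum reaches 0.8750.

2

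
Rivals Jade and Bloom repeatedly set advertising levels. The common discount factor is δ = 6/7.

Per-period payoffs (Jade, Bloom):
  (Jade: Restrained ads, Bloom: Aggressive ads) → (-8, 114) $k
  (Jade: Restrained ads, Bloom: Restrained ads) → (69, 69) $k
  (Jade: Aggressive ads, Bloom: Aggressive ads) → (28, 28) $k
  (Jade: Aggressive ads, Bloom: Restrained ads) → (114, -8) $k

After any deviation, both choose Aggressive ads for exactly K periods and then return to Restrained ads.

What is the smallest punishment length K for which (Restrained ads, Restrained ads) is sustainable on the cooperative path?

2

No profitable deviation requires (69−28)(δ+…+δ^K) ≥ 114−69, i.e. δ+…+δ^K ≥ 45/41 ≈ 1.0976.
With δ = 6/7, the partial sums are K=1: 0.8571, K=2: 1.5918.
K = 2 is the first length at which the sum reaches 1.0976.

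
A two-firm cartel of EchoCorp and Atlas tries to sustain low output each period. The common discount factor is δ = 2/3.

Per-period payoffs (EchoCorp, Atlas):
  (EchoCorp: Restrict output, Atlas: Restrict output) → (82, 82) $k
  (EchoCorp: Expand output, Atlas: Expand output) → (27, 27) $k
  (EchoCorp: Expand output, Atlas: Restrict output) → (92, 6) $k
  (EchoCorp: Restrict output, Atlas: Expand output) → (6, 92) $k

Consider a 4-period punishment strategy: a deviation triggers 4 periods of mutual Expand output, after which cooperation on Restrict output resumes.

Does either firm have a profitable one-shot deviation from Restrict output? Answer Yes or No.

No

Comparing payoff streams over the 5 periods until play realigns: cooperate → 82(1+δ+…+δ^4); deviate → 92 + 27(δ+…+δ^4).
Cooperation is sustained iff (82−27)(δ+…+δ^4) ≥ 92−82.
δ+…+δ^4 = 2/3·(1−(2/3)^4)/(1−2/3) = 1.6049, and (92−82)/(82−27) = 0.1818.
1.6049 ≥ 0.1818, so cooperation is sustainable.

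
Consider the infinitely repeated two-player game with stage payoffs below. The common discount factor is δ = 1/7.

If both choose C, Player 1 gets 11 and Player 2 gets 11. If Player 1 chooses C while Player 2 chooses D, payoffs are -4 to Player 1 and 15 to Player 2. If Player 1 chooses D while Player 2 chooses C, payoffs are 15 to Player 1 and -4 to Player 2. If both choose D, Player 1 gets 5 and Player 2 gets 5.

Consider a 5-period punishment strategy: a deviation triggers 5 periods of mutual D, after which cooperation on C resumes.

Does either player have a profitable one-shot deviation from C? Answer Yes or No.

Yes

Comparing payoff streams over the 6 periods until play realigns: cooperate → 11(1+δ+…+δ^5); deviate → 15 + 5(δ+…+δ^5).
Cooperation is sustained iff (11−5)(δ+…+δ^5) ≥ 15−11.
δ+…+δ^5 = 1/7·(1−(1/7)^5)/(1−1/7) = 0.1667, and (15−11)/(11−5) = 0.6667.
0.1667 < 0.6667, so cooperation is not sustainable.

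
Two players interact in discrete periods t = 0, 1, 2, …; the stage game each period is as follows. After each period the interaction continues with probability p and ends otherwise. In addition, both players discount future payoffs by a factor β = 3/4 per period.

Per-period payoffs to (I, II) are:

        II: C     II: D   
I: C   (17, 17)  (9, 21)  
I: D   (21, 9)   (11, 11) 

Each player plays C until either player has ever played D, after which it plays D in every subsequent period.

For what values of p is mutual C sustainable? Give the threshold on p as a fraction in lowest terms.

8/15

Expected continuation weight on next period's payoff is β·p = 3/4·p, which plays the role of the discount factor.
Cooperation requires 3/4·p ≥ (21−17)/(21−11) = 2/5, hence p ≥ 8/15.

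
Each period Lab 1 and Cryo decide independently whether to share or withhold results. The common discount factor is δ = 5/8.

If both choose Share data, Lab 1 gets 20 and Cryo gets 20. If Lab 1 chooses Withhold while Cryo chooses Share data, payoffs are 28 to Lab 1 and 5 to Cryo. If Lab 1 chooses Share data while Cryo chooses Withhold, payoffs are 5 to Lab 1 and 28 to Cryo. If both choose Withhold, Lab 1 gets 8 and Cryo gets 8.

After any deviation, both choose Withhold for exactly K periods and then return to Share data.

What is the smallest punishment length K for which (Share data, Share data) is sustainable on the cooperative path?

2

Need Σ_{k=1}^{K} δ^k ≥ (28−20)/(20−8) = 0.6667 at δ = 5/8.
At K = 1 the sum is 0.6250 < 0.6667; at K = 2 it is 1.0156 ≥ 0.6667.
So the minimum punishment length is K = 2.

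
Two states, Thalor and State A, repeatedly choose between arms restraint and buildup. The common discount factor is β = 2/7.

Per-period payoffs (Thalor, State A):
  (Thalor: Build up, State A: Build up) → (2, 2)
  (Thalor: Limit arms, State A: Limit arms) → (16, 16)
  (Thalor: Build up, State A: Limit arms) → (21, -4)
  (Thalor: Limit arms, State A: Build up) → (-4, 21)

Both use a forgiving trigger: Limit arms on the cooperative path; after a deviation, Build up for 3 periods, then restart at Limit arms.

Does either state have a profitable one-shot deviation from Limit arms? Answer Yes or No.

No

A one-shot deviation gives 21 now, then 2 for 3 periods, then back to 16.
Gain from deviating: (21−16) today; loss: (16−2) in each of the next 3 periods.
No-deviation condition: (16−2)(β+…+β^3) ≥ 21−16, i.e. β+…+β^3 ≥ 5/14.
At β = 2/7: β+…+β^3 = 0.3907 ≥ 0.3571.
So cooperation is sustainable.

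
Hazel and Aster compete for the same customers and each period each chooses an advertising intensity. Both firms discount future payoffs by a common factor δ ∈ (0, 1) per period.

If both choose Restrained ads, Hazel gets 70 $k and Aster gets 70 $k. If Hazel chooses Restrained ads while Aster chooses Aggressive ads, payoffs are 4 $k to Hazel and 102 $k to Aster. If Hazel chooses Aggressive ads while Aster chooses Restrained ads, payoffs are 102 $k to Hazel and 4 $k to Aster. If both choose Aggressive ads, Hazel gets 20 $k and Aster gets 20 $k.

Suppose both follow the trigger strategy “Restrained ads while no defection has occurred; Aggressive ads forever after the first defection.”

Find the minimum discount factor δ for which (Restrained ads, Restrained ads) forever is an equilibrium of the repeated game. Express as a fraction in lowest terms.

Under grim trigger the critical discount factor is (T−C)/(T−P) with T = 102, C = 70, P = 20.
δ* = (102−70)/(102−20) = 32/82 = 16/41.

16/41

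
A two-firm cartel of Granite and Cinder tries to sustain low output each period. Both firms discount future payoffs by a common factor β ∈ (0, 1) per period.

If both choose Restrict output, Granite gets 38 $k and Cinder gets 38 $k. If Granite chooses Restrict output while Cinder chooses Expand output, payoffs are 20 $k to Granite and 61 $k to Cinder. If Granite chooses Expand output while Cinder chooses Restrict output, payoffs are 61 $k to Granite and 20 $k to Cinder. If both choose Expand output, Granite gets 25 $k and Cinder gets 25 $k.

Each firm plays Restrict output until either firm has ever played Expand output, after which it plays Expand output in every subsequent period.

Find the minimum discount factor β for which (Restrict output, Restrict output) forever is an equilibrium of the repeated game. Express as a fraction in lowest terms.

23/36

One-period gain from deviating is 61 − 38 = 23. The loss is 38 − 25 = 13 in every subsequent period, with present value 13·β/(1−β).
Deviation is unprofitable when 13·β/(1−β) ≥ 23, i.e. β/(1−β) ≥ 23/13.
Equivalently β ≥ 23/(23+13) = 23/36.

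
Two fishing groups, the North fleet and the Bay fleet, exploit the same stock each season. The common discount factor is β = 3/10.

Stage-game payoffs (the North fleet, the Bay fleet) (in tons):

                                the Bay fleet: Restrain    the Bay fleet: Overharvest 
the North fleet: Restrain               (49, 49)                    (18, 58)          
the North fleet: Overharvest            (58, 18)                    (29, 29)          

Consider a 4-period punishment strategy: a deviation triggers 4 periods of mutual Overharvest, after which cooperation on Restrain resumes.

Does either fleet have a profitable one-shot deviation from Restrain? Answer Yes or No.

Yes

A one-shot deviation gives 58 now, then 29 for 4 periods, then back to 49.
Gain from deviating: (58−49) today; loss: (49−29) in each of the next 4 periods.
No-deviation condition: (49−29)(β+…+β^4) ≥ 58−49, i.e. β+…+β^4 ≥ 9/20.
At β = 3/10: β+…+β^4 = 0.4251 < 0.4500.
So cooperation is not sustainable.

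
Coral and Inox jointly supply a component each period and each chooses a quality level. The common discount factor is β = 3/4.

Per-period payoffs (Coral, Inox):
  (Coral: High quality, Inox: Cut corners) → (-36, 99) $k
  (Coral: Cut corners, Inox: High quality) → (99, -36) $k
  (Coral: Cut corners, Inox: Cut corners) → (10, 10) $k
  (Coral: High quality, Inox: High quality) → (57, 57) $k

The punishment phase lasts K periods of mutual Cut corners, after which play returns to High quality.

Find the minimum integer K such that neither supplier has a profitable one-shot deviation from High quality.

2

IC: β(1−β^K)/(1−β) ≥ (99−57)/(57−10) = 42/47.
With β = 3/4: need 1 − β^K ≥ 42/47·(1−3/4)/(3/4), i.e. β^K ≤ 0.7021.
Since (3/4)^1 = 0.7500 and (3/4)^2 = 0.5625, the smallest such K is 2.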